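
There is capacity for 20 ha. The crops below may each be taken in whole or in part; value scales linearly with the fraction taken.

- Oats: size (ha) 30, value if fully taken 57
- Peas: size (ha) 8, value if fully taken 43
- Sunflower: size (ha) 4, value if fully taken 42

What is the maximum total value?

100.2

Rank by value-to-size ratio: Sunflower 42/4≈10.5, Peas 43/8≈5.38, Oats 57/30≈1.9.
Sunflower: take in full, 4 ha for value 42 ; 16 left.
All 8 ha of Peas fit (value 43) ; 8 remain.
Only 8 ha remain; take 8/30 of Oats for value 57×8/30 = 15.2.
Total value = 100.2.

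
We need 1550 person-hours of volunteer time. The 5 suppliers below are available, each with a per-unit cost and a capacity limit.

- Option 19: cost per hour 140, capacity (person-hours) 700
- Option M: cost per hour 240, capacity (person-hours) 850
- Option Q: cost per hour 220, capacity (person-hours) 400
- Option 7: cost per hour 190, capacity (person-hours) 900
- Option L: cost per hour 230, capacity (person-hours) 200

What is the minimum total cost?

Use suppliers in increasing cost order.
Option 19 at 140: take all 700 person-hours — 850 still needed.
Option 7 (190): take the remaining 850 — done.
Option Q, Option L, Option M: unused.
Cost = 700×140 + 850×190 = 259500.

259500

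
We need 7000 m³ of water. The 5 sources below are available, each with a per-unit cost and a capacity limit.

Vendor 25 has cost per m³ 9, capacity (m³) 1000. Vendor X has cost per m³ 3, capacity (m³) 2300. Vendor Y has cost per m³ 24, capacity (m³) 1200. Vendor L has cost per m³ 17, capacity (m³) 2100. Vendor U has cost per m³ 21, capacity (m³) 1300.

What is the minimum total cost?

86100

Fill from the cheapest source first.
Vendor X (3): use full 2300 ; 4700 m³ to go.
Vendor 25 at 9: take all 1000 m³ ; 3700 still needed.
Take 2100 from Vendor L at 17 ; need 1600 more.
Vendor U (21): use full 1300 ; 300 m³ to go.
Take 300 from Vendor Y at 24 to finish.
Cost = 2300×3 + 1000×9 + 2100×17 + 1300×21 + 300×24 = 86100.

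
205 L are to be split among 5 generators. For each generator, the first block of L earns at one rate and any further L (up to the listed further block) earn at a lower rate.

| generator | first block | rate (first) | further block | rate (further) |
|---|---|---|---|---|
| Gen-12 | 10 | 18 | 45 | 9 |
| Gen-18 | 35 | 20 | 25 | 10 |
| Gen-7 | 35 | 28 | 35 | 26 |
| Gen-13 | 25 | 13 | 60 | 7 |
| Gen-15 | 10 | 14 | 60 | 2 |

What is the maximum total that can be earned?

Treat each block as its own option and order by rate: Gen-7/tier1 28 > Gen-7/tier2 26 > Gen-18/tier1 20 > Gen-12/tier1 18 > Gen-15/tier1 14 > Gen-13/tier1 13 > Gen-18/tier2 10 > Gen-12/tier2 9 > Gen-13/tier2 7 > Gen-15/tier2 2.
Fill Gen-7 tier1 block (35 at 28) — 170 left.
Gen-7 tier2 at 26: fill all 35 — 135 left.
Gen-18/tier1 (20): +35 — 100 left.
Fill Gen-12 tier1 block (10 at 18) — 90 left.
Fill Gen-15 tier1 block (10 at 14) — 80 left.
Gen-13/tier1 (13): +25 — 55 left.
Fill Gen-18 tier2 block (25 at 10) — 30 left.
Gen-12 tier2 at 9: only 30 left, fill 30.
Total = 28×35 + 26×35 + 20×35 + 18×10 + 14×10 + 13×25 + 10×25 + 9×30 = 3755.

3755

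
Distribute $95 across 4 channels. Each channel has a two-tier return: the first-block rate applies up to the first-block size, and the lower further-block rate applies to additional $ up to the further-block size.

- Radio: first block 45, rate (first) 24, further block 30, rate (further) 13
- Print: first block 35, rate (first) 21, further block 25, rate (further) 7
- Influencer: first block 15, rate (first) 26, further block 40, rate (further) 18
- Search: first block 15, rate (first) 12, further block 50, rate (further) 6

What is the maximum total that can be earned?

Order all 8 blocks by rate: Influencer/T1 26 > Radio/T1 24 > Print/T1 21 > Influencer/T2 18 > Radio/T2 13 > Search/T1 12 > Print/T2 7 > Search/T2 6.
Fill Influencer T1 block (15 at 26) ; 80 left.
Radio/T1 (24): +45 ; 35 left.
Print T1 at 21: fill all 35 ; 0 left.
Total = 26×15 + 24×45 + 21×35 = 2205.

2205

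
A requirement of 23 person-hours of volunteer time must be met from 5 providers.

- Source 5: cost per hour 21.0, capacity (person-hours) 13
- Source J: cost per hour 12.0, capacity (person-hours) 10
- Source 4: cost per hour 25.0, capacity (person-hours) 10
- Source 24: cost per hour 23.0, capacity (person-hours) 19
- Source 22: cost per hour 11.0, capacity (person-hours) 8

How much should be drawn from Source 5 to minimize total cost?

Fill from the cheapest provider first.
Take 8 from Source 22 at 11.0 ; need 15 more.
Source J (12.0): use full 10 ; 5 person-hours to go.
Source 5 (21.0): take the remaining 5 ; done.
Source 24, Source 4: unused.

5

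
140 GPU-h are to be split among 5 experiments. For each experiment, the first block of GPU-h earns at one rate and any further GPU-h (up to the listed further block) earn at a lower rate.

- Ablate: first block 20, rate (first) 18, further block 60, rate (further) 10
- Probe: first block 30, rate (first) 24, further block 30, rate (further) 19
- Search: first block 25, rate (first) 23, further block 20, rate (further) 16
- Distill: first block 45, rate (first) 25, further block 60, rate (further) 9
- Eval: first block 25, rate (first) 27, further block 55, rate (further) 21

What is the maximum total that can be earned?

Order all 10 blocks by rate: Eval/tier1 27 > Distill/tier1 25 > Probe/tier1 24 > Search/tier1 23 > Eval/tier2 21 > Probe/tier2 19 > Ablate/tier1 18 > Search/tier2 16 > Ablate/tier2 10 > Distill/tier2 9.
Eval/tier1 (27): +25 ; 115 left.
Distill/tier1 (25): +45 ; 70 left.
Fill Probe tier1 block (30 at 24) ; 40 left.
Search/tier1 (23): +25 ; 15 left.
Eval tier2 at 21: only 15 left, fill 15.
Total = 27×25 + 25×45 + 24×30 + 23×25 + 21×15 = 3410.

3410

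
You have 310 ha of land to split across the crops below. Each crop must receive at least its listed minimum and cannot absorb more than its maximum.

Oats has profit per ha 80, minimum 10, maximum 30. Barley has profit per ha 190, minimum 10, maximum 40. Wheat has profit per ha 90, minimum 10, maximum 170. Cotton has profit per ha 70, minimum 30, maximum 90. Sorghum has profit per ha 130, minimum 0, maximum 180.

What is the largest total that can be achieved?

Meeting every minimum uses 10+10+10+30+0 = 60 ha, leaving 250.
Highest profit per ha first: Barley 190 > Sorghum 130 > Wheat 90 > Oats 80 > Cotton 70.
Barley takes 30 more to reach its cap of 40 ; 220 left.
Sorghum takes 180 more to reach its cap of 180 ; 40 left.
Only 40 left; Wheat takes them to reach 50.
Total = 80×10 + 190×40 + 90×50 + 70×30 + 130×180 = 38400.

38400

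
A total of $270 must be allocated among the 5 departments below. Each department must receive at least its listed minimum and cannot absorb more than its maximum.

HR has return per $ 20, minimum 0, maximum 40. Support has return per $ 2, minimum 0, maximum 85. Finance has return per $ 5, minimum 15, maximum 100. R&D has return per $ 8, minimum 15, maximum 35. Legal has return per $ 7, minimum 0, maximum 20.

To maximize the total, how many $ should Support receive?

Meeting every minimum uses 0+0+15+15+0 = 30 $, leaving 240.
Rank by return per $: HR 20 > R&D 8 > Legal 7 > Finance 5 > Support 2.
HR takes 40 more to reach its cap of 40 → 200 left.
R&D takes 20 more to reach its cap of 35 → 180 left.
Legal takes 20 more to reach its cap of 20 → 160 left.
Finance takes 85 more to reach its cap of 100 → 75 left.
Support: +75 (room for 85) → 75. Pool exhausted.

75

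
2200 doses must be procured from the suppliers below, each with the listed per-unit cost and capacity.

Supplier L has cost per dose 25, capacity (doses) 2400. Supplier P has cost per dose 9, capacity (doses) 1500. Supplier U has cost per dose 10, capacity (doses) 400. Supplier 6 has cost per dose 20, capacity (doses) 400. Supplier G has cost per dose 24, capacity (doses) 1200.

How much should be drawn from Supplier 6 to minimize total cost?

300

Fill from the cheapest supplier first.
Supplier P (9): use full 1500 — 700 doses to go.
Supplier U (10): use full 400 — 300 doses to go.
Take 300 from Supplier 6 at 20 to finish.
Supplier G, Supplier L: unused.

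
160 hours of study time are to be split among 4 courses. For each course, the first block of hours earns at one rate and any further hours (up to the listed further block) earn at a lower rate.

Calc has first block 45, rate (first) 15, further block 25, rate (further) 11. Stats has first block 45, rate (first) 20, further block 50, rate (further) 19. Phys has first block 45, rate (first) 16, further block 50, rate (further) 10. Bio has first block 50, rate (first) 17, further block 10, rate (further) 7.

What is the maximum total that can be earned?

Order all 8 blocks by rate: Stats/tier1 20 > Stats/tier2 19 > Bio/tier1 17 > Phys/tier1 16 > Calc/tier1 15 > Calc/tier2 11 > Phys/tier2 10 > Bio/tier2 7.
Stats/tier1 (20): +45 ; 115 left.
Stats tier2 at 19: fill all 50 ; 65 left.
Bio/tier1 (17): +50 ; 15 left.
Phys/tier1: +15 of 45 at 16; pool empty.
Total = 20×45 + 19×50 + 17×50 + 16×15 = 2940.

2940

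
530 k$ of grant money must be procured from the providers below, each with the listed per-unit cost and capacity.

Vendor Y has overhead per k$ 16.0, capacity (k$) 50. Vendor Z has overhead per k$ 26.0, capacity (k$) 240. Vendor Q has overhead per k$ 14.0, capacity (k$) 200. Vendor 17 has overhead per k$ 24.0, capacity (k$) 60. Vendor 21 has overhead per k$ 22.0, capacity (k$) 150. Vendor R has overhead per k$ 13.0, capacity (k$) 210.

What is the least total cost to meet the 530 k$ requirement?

7870

Cheapest first:
Vendor R (13.0): use full 210 — 320 k$ to go.
Take 200 from Vendor Q at 14.0 — need 120 more.
Vendor Y at 16.0: take all 50 k$ — 70 still needed.
Vendor 21 at 22.0: take 70 of its 150 — requirement met.
Vendor 17, Vendor Z: unused.
Cost = 210×13.0 + 200×14.0 + 50×16.0 + 70×22.0 = 7870.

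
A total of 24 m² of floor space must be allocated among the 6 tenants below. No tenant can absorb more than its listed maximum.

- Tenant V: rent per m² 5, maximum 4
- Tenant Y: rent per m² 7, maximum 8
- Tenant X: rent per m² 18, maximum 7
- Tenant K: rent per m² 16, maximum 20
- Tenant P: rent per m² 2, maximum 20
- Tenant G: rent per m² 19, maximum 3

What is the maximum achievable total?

407

Order the tenants by rent per m²: Tenant G 19 > Tenant X 18 > Tenant K 16 > Tenant Y 7 > Tenant V 5 > Tenant P 2.
Give Tenant G 3 to hit its cap of 3 → 21 left.
Tenant X: +7 to 7 (cap) → 14 left.
Tenant K has room for 20 but only 14 remain, so it gets 14.
Total = 18×7 + 16×14 + 19×3 = 407.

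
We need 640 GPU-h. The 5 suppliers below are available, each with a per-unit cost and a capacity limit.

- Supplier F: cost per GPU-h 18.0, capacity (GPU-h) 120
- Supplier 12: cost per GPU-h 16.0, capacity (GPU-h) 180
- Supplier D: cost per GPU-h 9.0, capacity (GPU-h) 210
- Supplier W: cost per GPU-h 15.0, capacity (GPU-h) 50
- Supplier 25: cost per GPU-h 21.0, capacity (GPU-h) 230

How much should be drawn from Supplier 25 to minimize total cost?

80

Use suppliers in increasing cost order.
Supplier D (9.0): use full 210 → 430 GPU-h to go.
Supplier W (15.0): use full 50 → 380 GPU-h to go.
Take 180 from Supplier 12 at 16.0 → need 200 more.
Supplier F (18.0): use full 120 → 80 GPU-h to go.
Supplier 25 at 21.0: take 80 of its 230 → requirement met.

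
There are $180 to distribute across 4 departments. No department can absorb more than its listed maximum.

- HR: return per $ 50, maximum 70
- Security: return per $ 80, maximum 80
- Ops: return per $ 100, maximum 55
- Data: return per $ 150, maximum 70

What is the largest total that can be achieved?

20400

Highest return per $ first: Data 150 > Ops 100 > Security 80 > HR 50.
Data: +70 to 70 (cap) → 110 left.
Give Ops 55 to hit its cap of 55 → 55 left.
Security: +55 (room for 80) → 55. Pool exhausted.
Total = 80×55 + 100×55 + 150×70 = 20400.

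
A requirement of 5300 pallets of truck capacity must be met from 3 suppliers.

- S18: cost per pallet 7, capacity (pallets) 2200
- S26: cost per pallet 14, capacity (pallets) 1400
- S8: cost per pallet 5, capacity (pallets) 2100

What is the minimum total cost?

39900

Fill from the cheapest supplier first.
Take 2100 from S8 at 5 ; need 3200 more.
S18 at 7: take all 2200 pallets ; 1000 still needed.
Take 1000 from S26 at 14 to finish.
Cost = 2100×5 + 2200×7 + 1000×14 = 39900.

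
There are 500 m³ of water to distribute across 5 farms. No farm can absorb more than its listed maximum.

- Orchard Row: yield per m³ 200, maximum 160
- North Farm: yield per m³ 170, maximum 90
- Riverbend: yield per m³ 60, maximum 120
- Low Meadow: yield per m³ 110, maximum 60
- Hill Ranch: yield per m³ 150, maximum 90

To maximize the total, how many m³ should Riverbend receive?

100

Highest yield per m³ first: Orchard Row 200 > North Farm 170 > Hill Ranch 150 > Low Meadow 110 > Riverbend 60.
Orchard Row takes 160 to reach its cap of 160 ; 340 left.
North Farm: +90 to 90 (cap) ; 250 left.
Hill Ranch takes 90 to reach its cap of 90 ; 160 left.
Low Meadow takes 60 to reach its cap of 60 ; 100 left.
Riverbend has room for 120 but only 100 remain, so it gets 100.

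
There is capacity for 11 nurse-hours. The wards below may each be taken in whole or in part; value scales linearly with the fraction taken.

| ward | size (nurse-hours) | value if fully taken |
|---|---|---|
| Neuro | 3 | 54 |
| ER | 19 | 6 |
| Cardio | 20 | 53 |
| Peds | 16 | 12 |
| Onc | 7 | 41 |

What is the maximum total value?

97.65

Rank by value-to-size ratio: Neuro 54/3≈18, Onc 41/7≈5.86, Cardio 53/20≈2.65, Peds 12/16≈0.75, ER 6/19≈0.316.
Neuro: take in full, 3 nurse-hours for value 54 — 8 left.
Onc: take in full, 7 nurse-hours for value 41 — 1 left.
1 nurse-hours left: a 1/20 share of Cardio gives 53×1/20 = 2.65.
Total value = 97.65.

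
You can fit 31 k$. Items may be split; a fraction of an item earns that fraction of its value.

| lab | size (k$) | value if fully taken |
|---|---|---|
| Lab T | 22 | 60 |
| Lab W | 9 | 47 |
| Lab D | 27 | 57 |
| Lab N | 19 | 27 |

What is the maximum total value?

Best value per unit of size first: Lab W 47/9≈5.22, Lab T 60/22≈2.73, Lab D 57/27≈2.11, Lab N 27/19≈1.42.
Lab W: take in full, 9 k$ for value 47 — 22 left.
All 22 k$ of Lab T fit (value 60) — 0 remain.
Total value = 107.

107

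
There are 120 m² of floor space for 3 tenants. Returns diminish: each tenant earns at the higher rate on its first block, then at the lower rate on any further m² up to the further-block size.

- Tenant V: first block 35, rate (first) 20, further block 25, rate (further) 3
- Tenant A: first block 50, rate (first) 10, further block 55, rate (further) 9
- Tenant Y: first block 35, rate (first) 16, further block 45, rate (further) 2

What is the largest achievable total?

Order all 6 blocks by rate: Tenant V/T1 20 > Tenant Y/T1 16 > Tenant A/T1 10 > Tenant A/T2 9 > Tenant V/T2 3 > Tenant Y/T2 2.
Tenant V T1 at 20: fill all 35 ; 85 left.
Tenant Y T1 at 16: fill all 35 ; 50 left.
Tenant A T1 at 10: fill all 50 ; 0 left.
Total = 20×35 + 16×35 + 10×50 = 1760.

1760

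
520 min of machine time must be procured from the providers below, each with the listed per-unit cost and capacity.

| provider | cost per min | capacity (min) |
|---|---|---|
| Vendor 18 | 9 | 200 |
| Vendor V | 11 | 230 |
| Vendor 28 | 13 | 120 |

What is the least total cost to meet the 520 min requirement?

5500

Use providers in increasing cost order.
Vendor 18 (9): use full 200 — 320 min to go.
Take 230 from Vendor V at 11 — need 90 more.
Vendor 28 at 13: take 90 of its 120 — requirement met.
Cost = 200×9 + 230×11 + 90×13 = 5500.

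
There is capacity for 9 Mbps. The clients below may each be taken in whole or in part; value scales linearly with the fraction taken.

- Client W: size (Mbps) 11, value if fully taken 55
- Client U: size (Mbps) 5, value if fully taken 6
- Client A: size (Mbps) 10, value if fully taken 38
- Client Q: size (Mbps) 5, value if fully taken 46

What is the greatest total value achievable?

Best value per unit of size first: Client Q 46/5≈9.2, Client W 55/11≈5, Client A 38/10≈3.8, Client U 6/5≈1.2.
All 5 Mbps of Client Q fit (value 46) ; 4 remain.
Only 4 Mbps remain; take 4/11 of Client W for value 55×4/11 = 20.
Total value = 66.

66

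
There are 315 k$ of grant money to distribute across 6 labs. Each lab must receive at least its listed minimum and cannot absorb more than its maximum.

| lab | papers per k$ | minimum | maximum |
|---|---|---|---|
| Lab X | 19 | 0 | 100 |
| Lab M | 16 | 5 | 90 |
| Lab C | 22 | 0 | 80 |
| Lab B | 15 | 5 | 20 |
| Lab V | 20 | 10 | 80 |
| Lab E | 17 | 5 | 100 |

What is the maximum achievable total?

Meeting every minimum uses 0+5+0+5+10+5 = 25 k$, leaving 290.
Rank by papers per k$: Lab C 22 > Lab V 20 > Lab X 19 > Lab E 17 > Lab M 16 > Lab B 15.
Lab C: +80 to 80 (cap) → 210 left.
Lab V takes 70 more to reach its cap of 80 → 140 left.
Lab X: +100 to 100 (cap) → 40 left.
Only 40 left; Lab E takes them to reach 45.
Total = 19×100 + 16×5 + 22×80 + 15×5 + 20×80 + 17×45 = 6180.

6180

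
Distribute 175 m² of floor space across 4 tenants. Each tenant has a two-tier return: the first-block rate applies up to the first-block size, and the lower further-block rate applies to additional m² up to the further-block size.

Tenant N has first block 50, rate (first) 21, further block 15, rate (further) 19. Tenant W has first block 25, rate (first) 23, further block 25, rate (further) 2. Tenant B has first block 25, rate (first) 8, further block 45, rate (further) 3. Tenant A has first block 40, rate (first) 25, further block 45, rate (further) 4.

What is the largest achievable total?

3190

Treat each block as its own option and order by rate: Tenant A/T1 25 > Tenant W/T1 23 > Tenant N/T1 21 > Tenant N/T2 19 > Tenant B/T1 8 > Tenant A/T2 4 > Tenant B/T2 3 > Tenant W/T2 2.
Tenant A/T1 (25): +40 → 135 left.
Tenant W/T1 (23): +25 → 110 left.
Tenant N/T1 (21): +50 → 60 left.
Tenant N T2 at 19: fill all 15 → 45 left.
Fill Tenant B T1 block (25 at 8) → 20 left.
Tenant A/T2: +20 of 45 at 4; pool empty.
Total = 25×40 + 23×25 + 21×50 + 19×15 + 8×25 + 4×20 = 3190.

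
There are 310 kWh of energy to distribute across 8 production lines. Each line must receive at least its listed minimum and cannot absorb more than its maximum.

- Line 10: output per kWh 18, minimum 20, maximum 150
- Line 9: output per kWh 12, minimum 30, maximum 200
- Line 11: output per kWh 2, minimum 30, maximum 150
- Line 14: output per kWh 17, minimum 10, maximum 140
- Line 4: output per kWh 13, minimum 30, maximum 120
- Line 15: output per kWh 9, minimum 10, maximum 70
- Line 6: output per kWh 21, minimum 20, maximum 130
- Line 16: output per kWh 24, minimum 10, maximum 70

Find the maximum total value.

Meeting every minimum uses 20+30+30+10+30+10+20+10 = 160 kWh, leaving 150.
Rank by output per kWh: Line 16 24 > Line 6 21 > Line 10 18 > Line 14 17 > Line 4 13 > Line 9 12 > Line 15 9 > Line 11 2.
Line 16: +60 to 70 (cap) — 90 left.
Only 90 left; Line 6 takes them to reach 110.
Total = 18×20 + 12×30 + 2×30 + 17×10 + 13×30 + 9×10 + 21×110 + 24×70 = 5420.

5420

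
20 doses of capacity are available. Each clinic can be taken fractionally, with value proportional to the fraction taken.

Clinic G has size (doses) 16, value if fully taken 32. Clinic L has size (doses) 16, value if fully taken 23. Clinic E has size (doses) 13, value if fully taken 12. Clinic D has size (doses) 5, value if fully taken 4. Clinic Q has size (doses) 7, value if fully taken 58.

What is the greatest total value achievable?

84

Sort by value density: Clinic Q 58/7≈8.29, Clinic G 32/16≈2, Clinic L 23/16≈1.44, Clinic E 12/13≈0.923, Clinic D 4/5≈0.8.
Take all of Clinic Q (7 doses, value 58) — 13 doses left.
13 doses left: a 13/16 share of Clinic G gives 32×13/16 = 26.
Total value = 84.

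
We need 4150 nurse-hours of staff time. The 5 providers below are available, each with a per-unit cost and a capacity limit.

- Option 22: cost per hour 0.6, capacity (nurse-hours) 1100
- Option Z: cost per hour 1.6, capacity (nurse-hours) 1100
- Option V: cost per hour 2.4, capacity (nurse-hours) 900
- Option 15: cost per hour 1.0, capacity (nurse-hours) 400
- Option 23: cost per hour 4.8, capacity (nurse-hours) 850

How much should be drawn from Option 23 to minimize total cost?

650

Fill from the cheapest provider first.
Take 1100 from Option 22 at 0.6 → need 3050 more.
Option 15 (1.0): use full 400 → 2650 nurse-hours to go.
Option Z at 1.6: take all 1100 nurse-hours → 1550 still needed.
Option V (2.4): use full 900 → 650 nurse-hours to go.
Option 23 (4.8): take the remaining 650 → done.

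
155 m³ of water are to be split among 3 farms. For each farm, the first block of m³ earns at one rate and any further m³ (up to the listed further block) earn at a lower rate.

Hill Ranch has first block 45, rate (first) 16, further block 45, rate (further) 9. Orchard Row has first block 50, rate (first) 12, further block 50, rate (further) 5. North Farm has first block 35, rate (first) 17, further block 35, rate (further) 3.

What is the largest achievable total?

Order all 6 blocks by rate: North Farm/first 17 > Hill Ranch/first 16 > Orchard Row/first 12 > Hill Ranch/second 9 > Orchard Row/second 5 > North Farm/second 3.
North Farm first at 17: fill all 35 — 120 left.
Hill Ranch first at 16: fill all 45 — 75 left.
Fill Orchard Row first block (50 at 12) — 25 left.
Hill Ranch/second: +25 of 45 at 9; pool empty.
Total = 17×35 + 16×45 + 12×50 + 9×25 = 2140.

2140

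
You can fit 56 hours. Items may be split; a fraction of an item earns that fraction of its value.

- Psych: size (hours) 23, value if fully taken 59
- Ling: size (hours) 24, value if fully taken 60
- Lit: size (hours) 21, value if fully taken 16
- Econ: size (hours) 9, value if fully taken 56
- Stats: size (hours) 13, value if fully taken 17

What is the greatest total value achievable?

Best value per unit of size first: Econ 56/9≈6.22, Psych 59/23≈2.57, Ling 60/24≈2.5, Stats 17/13≈1.31, Lit 16/21≈0.762.
All 9 hours of Econ fit (value 56) → 47 remain.
Take all of Psych (23 hours, value 59) → 24 hours left.
Ling: take in full, 24 hours for value 60 → 0 left.
Total value = 175.

175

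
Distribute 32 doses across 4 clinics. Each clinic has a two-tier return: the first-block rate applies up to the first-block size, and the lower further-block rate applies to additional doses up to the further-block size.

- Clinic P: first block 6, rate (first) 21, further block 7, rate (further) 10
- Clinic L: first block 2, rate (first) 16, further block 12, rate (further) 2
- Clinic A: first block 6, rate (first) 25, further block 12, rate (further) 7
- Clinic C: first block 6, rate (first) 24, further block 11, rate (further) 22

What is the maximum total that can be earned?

704

Rank every tier by rate: Clinic A/first 25 > Clinic C/first 24 > Clinic C/second 22 > Clinic P/first 21 > Clinic L/first 16 > Clinic P/second 10 > Clinic A/second 7 > Clinic L/second 2.
Clinic A/first (25): +6 → 26 left.
Clinic C/first (24): +6 → 20 left.
Clinic C second at 22: fill all 11 → 9 left.
Fill Clinic P first block (6 at 21) → 3 left.
Clinic L/first (16): +2 → 1 left.
1 remain; put them into Clinic P second at 10.
Total = 25×6 + 24×6 + 22×11 + 21×6 + 16×2 + 10×1 = 704.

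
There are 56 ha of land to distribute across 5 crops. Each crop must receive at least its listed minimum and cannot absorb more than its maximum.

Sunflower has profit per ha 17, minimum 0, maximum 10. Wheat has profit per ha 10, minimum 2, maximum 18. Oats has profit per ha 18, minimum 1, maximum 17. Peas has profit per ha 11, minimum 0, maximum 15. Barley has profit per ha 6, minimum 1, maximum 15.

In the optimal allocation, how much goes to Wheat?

Meeting every minimum uses 0+2+1+0+1 = 4 ha, leaving 52.
Highest profit per ha first: Oats 18 > Sunflower 17 > Peas 11 > Wheat 10 > Barley 6.
Oats takes 16 more to reach its cap of 17 — 36 left.
Give Sunflower 10 more to hit its cap of 10 — 26 left.
Give Peas 15 more to hit its cap of 15 — 11 left.
Only 11 left; Wheat takes them to reach 13.

13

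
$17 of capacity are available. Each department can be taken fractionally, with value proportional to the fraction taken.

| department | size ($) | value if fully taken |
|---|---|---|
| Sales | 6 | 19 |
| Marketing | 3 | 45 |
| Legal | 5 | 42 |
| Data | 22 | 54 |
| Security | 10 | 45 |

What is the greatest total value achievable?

Sort by value density: Marketing 45/3≈15, Legal 42/5≈8.4, Security 45/10≈4.5, Sales 19/6≈3.17, Data 54/22≈2.45.
Marketing: take in full, 3 $ for value 45 → 14 left.
Take all of Legal (5 $, value 42) → 9 $ left.
Fill the last 9 $ with part of Security: 9/10 of it earns 40.5.
Total value = 127.5.

127.5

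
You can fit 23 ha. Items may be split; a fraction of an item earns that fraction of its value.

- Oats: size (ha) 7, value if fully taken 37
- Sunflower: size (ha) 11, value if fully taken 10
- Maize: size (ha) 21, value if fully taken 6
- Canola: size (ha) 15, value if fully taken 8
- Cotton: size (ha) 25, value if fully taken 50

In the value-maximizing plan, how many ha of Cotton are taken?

Rank by value-to-size ratio: Oats 37/7≈5.29, Cotton 50/25≈2, Sunflower 10/11≈0.909, Canola 8/15≈0.533, Maize 6/21≈0.286.
All 7 ha of Oats fit (value 37) — 16 remain.
16 ha left: a 16/25 share of Cotton gives 50×16/25 = 32.

16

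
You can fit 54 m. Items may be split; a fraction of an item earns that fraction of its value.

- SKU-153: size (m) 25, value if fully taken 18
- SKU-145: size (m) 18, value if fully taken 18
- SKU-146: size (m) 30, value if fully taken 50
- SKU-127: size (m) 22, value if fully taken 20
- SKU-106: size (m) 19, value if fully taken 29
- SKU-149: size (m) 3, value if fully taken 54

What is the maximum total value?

135

Sort by value density: SKU-149 54/3≈18, SKU-146 50/30≈1.67, SKU-106 29/19≈1.53, SKU-145 18/18≈1, SKU-127 20/22≈0.909, SKU-153 18/25≈0.72.
Take all of SKU-149 (3 m, value 54) ; 51 m left.
SKU-146: take in full, 30 m for value 50 ; 21 left.
SKU-106: take in full, 19 m for value 29 ; 2 left.
Only 2 m remain; take 2/18 of SKU-145 for value 18×2/18 = 2.
Total value = 135.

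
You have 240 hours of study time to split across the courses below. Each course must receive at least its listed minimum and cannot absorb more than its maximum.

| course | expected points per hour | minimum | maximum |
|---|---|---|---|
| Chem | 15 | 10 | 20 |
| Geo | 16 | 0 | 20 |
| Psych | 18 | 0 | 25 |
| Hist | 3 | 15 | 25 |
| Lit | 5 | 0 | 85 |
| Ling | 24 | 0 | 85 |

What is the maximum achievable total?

3530

Meeting every minimum uses 10+0+0+15+0+0 = 25 hours, leaving 215.
Highest expected points per hour first: Ling 24 > Psych 18 > Geo 16 > Chem 15 > Lit 5 > Hist 3.
Give Ling 85 more to hit its cap of 85 — 130 left.
Give Psych 25 more to hit its cap of 25 — 105 left.
Geo takes 20 more to reach its cap of 20 — 85 left.
Give Chem 10 more to hit its cap of 20 — 75 left.
Only 75 left; Lit takes them to reach 75.
Total = 15×20 + 16×20 + 18×25 + 3×15 + 5×75 + 24×85 = 3530.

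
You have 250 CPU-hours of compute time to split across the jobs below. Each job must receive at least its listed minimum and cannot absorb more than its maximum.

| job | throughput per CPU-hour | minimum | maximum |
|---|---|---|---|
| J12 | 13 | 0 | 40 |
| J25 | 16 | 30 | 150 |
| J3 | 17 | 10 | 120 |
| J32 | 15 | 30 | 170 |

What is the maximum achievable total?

4090

Meeting every minimum uses 0+30+10+30 = 70 CPU-hours, leaving 180.
Highest throughput per CPU-hour first: J3 17 > J25 16 > J32 15 > J12 13.
Give J3 110 more to hit its cap of 120 ; 70 left.
J25 has room for 120 more but only 70 remain, so it gets 100.
Total = 16×100 + 17×120 + 15×30 = 4090.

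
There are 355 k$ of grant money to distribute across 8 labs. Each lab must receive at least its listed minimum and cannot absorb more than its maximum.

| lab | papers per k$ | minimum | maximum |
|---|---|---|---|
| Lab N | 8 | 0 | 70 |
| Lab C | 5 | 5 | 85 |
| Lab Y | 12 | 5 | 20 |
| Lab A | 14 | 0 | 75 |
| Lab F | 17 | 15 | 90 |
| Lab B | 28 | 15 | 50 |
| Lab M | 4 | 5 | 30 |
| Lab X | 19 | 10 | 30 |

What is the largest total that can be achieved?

Meeting every minimum uses 0+5+5+0+15+15+5+10 = 55 k$, leaving 300.
Rank by papers per k$: Lab B 28 > Lab X 19 > Lab F 17 > Lab A 14 > Lab Y 12 > Lab N 8 > Lab C 5 > Lab M 4.
Lab B: +35 to 50 (cap) — 265 left.
Give Lab X 20 more to hit its cap of 30 — 245 left.
Give Lab F 75 more to hit its cap of 90 — 170 left.
Lab A takes 75 more to reach its cap of 75 — 95 left.
Give Lab Y 15 more to hit its cap of 20 — 80 left.
Lab N: +70 to 70 (cap) — 10 left.
Lab C has room for 80 more but only 10 remain, so it gets 15.
Total = 8×70 + 5×15 + 12×20 + 14×75 + 17×90 + 28×50 + 4×5 + 19×30 = 5445.

5445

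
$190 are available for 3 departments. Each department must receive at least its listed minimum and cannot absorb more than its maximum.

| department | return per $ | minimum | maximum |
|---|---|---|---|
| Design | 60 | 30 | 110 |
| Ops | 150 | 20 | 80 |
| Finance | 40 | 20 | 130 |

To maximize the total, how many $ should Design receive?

Meeting every minimum uses 30+20+20 = 70 $, leaving 120.
Order the departments by return per $: Ops 150 > Design 60 > Finance 40.
Ops: +60 to 80 (cap) ; 60 left.
Design has room for 80 more but only 60 remain, so it gets 90.

90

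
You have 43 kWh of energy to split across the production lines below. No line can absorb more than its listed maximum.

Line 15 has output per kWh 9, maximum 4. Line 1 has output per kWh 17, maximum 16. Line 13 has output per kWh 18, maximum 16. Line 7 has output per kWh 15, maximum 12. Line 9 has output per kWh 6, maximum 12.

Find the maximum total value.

Rank by output per kWh: Line 13 18 > Line 1 17 > Line 7 15 > Line 15 9 > Line 9 6.
Line 13: +16 to 16 (cap) — 27 left.
Line 1 takes 16 to reach its cap of 16 — 11 left.
Line 7 has room for 12 but only 11 remain, so it gets 11.
Total = 17×16 + 18×16 + 15×11 = 725.

725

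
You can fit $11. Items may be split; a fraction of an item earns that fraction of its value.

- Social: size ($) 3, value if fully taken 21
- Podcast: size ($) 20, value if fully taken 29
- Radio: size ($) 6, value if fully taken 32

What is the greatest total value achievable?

Best value per unit of size first: Social 21/3≈7, Radio 32/6≈5.33, Podcast 29/20≈1.45.
Social: take in full, 3 $ for value 21 ; 8 left.
Take all of Radio (6 $, value 32) ; 2 $ left.
Fill the last 2 $ with part of Podcast: 2/20 of it earns 2.9.
Total value = 55.9.

55.9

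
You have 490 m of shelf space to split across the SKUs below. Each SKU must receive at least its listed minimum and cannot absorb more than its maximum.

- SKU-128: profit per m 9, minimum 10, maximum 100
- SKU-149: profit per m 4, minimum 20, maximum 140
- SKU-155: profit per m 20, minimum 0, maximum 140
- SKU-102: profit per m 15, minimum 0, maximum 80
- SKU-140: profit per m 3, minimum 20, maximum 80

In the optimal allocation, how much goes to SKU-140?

30

Meeting every minimum uses 10+20+0+0+20 = 50 m, leaving 440.
Rank by profit per m: SKU-155 20 > SKU-102 15 > SKU-128 9 > SKU-149 4 > SKU-140 3.
SKU-155: +140 to 140 (cap) → 300 left.
SKU-102: +80 to 80 (cap) → 220 left.
SKU-128: +90 to 100 (cap) → 130 left.
Give SKU-149 120 more to hit its cap of 140 → 10 left.
SKU-140 has room for 60 more but only 10 remain, so it gets 30.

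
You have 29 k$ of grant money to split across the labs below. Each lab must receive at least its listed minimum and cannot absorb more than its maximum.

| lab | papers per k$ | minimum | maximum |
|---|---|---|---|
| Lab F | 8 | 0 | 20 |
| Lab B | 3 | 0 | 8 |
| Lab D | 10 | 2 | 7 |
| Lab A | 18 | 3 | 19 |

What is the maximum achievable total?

436

Meeting every minimum uses 0+0+2+3 = 5 k$, leaving 24.
Rank by papers per k$: Lab A 18 > Lab D 10 > Lab F 8 > Lab B 3.
Give Lab A 16 more to hit its cap of 19 — 8 left.
Lab D takes 5 more to reach its cap of 7 — 3 left.
Lab F has room for 20 more but only 3 remain, so it gets 3.
Total = 8×3 + 10×7 + 18×19 = 436.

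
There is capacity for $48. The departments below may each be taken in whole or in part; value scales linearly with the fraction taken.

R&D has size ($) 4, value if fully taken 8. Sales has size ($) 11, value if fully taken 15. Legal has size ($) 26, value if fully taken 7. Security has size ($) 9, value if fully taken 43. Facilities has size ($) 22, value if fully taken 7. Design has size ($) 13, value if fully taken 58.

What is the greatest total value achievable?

127.5

Rank by value-to-size ratio: Security 43/9≈4.78, Design 58/13≈4.46, R&D 8/4≈2, Sales 15/11≈1.36, Facilities 7/22≈0.318, Legal 7/26≈0.269.
All 9 $ of Security fit (value 43) — 39 remain.
Take all of Design (13 $, value 58) — 26 $ left.
Take all of R&D (4 $, value 8) — 22 $ left.
Take all of Sales (11 $, value 15) — 11 $ left.
Only 11 $ remain; take 11/22 of Facilities for value 7×11/22 = 3.5.
Total value = 127.5.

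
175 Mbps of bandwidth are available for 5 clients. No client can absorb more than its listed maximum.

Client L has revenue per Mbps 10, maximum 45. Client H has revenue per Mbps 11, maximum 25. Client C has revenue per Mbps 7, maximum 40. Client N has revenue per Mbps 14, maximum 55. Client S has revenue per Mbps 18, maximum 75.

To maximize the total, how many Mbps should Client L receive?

20

Order the clients by revenue per Mbps: Client S 18 > Client N 14 > Client H 11 > Client L 10 > Client C 7.
Client S takes 75 to reach its cap of 75 → 100 left.
Give Client N 55 to hit its cap of 55 → 45 left.
Give Client H 25 to hit its cap of 25 → 20 left.
Client L: +20 (room for 45) → 20. Pool exhausted.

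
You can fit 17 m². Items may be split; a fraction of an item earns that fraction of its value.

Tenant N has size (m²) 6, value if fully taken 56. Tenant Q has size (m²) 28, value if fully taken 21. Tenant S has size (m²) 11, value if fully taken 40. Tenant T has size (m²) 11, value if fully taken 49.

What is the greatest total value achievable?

105

Sort by value density: Tenant N 56/6≈9.33, Tenant T 49/11≈4.45, Tenant S 40/11≈3.64, Tenant Q 21/28≈0.75.
All 6 m² of Tenant N fit (value 56) → 11 remain.
Tenant T: take in full, 11 m² for value 49 → 0 left.
Total value = 105.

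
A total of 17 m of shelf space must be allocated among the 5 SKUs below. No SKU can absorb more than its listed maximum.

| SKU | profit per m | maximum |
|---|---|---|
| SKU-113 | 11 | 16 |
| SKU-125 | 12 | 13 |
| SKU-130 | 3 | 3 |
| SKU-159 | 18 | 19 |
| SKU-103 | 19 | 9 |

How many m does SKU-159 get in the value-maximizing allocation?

8

Highest profit per m first: SKU-103 19 > SKU-159 18 > SKU-125 12 > SKU-113 11 > SKU-130 3.
SKU-103: +9 to 9 (cap) ; 8 left.
SKU-159 has room for 19 but only 8 remain, so it gets 8.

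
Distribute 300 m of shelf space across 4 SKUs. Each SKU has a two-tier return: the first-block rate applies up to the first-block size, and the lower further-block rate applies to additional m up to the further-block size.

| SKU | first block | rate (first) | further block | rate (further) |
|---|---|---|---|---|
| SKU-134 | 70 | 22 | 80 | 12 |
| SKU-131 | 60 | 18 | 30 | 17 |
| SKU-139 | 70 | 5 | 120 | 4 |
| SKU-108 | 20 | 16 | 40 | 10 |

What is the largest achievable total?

Order all 8 blocks by rate: SKU-134/first 22 > SKU-131/first 18 > SKU-131/second 17 > SKU-108/first 16 > SKU-134/second 12 > SKU-108/second 10 > SKU-139/first 5 > SKU-139/second 4.
Fill SKU-134 first block (70 at 22) — 230 left.
SKU-131/first (18): +60 — 170 left.
SKU-131 second at 17: fill all 30 — 140 left.
Fill SKU-108 first block (20 at 16) — 120 left.
SKU-134/second (12): +80 — 40 left.
Fill SKU-108 second block (40 at 10) — 0 left.
Total = 22×70 + 18×60 + 17×30 + 16×20 + 12×80 + 10×40 = 4810.

4810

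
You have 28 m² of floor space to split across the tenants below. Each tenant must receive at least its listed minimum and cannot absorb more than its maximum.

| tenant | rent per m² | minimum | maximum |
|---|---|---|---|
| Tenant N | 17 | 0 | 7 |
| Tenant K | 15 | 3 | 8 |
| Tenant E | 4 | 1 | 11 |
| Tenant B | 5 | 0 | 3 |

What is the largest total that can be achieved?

Meeting every minimum uses 0+3+1+0 = 4 m², leaving 24.
Highest rent per m² first: Tenant N 17 > Tenant K 15 > Tenant B 5 > Tenant E 4.
Give Tenant N 7 more to hit its cap of 7 → 17 left.
Tenant K takes 5 more to reach its cap of 8 → 12 left.
Tenant B: +3 to 3 (cap) → 9 left.
Tenant E: +9 (room for 10) → 10. Pool exhausted.
Total = 17×7 + 15×8 + 4×10 + 5×3 = 294.

294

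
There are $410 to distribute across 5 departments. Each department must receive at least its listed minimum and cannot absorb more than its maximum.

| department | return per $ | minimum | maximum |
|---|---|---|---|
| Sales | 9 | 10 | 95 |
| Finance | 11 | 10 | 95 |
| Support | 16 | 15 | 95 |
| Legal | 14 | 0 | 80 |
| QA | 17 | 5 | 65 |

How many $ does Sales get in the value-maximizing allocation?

75

Meeting every minimum uses 10+10+15+0+5 = 40 $, leaving 370.
Order the departments by return per $: QA 17 > Support 16 > Legal 14 > Finance 11 > Sales 9.
Give QA 60 more to hit its cap of 65 ; 310 left.
Support takes 80 more to reach its cap of 95 ; 230 left.
Legal: +80 to 80 (cap) ; 150 left.
Finance: +85 to 95 (cap) ; 65 left.
Only 65 left; Sales takes them to reach 75.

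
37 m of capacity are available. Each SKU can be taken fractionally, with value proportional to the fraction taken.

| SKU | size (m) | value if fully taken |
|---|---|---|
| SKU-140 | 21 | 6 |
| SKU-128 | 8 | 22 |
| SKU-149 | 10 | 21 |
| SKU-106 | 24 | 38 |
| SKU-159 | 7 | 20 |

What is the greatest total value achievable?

Rank by value-to-size ratio: SKU-159 20/7≈2.86, SKU-128 22/8≈2.75, SKU-149 21/10≈2.1, SKU-106 38/24≈1.58, SKU-140 6/21≈0.286.
All 7 m of SKU-159 fit (value 20) → 30 remain.
All 8 m of SKU-128 fit (value 22) → 22 remain.
SKU-149: take in full, 10 m for value 21 → 12 left.
Fill the last 12 m with part of SKU-106: 12/24 of it earns 19.
Total value = 82.

82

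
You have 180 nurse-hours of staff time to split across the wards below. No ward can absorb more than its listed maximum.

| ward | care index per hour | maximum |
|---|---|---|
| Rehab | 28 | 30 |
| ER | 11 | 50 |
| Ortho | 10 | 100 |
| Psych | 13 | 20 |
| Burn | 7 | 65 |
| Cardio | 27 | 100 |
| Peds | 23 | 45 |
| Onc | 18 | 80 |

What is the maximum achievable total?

4665

Highest care index per hour first: Rehab 28 > Cardio 27 > Peds 23 > Onc 18 > Psych 13 > ER 11 > Ortho 10 > Burn 7.
Give Rehab 30 to hit its cap of 30 ; 150 left.
Give Cardio 100 to hit its cap of 100 ; 50 left.
Give Peds 45 to hit its cap of 45 ; 5 left.
Onc: +5 (room for 80) → 5. Pool exhausted.
Total = 28×30 + 27×100 + 23×45 + 18×5 = 4665.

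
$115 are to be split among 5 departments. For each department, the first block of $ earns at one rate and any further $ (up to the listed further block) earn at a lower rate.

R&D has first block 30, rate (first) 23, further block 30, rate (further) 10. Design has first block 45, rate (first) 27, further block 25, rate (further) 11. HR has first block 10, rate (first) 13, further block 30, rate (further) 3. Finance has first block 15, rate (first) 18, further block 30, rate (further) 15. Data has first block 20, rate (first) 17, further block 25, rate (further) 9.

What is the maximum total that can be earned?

2590

Treat each block as its own option and order by rate: Design/first 27 > R&D/first 23 > Finance/first 18 > Data/first 17 > Finance/second 15 > HR/first 13 > Design/second 11 > R&D/second 10 > Data/second 9 > HR/second 3.
Design first at 27: fill all 45 — 70 left.
R&D/first (23): +30 — 40 left.
Finance first at 18: fill all 15 — 25 left.
Data/first (17): +20 — 5 left.
5 remain; put them into Finance second at 15.
Total = 27×45 + 23×30 + 18×15 + 17×20 + 15×5 = 2590.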